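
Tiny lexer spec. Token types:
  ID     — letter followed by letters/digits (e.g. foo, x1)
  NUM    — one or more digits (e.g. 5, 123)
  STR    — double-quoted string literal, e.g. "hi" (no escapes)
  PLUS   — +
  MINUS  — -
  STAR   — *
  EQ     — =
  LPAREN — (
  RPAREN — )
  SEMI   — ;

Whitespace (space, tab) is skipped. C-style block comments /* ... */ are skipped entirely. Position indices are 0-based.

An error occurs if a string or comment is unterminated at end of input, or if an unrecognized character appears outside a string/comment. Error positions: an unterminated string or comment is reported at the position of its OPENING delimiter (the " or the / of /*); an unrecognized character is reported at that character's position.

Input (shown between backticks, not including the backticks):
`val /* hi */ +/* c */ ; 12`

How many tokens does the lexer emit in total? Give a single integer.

pos=0: emit ID 'val' (now at pos=3)
pos=4: enter COMMENT mode (saw '/*')
exit COMMENT mode (now at pos=12)
pos=13: emit PLUS '+'
pos=14: enter COMMENT mode (saw '/*')
exit COMMENT mode (now at pos=21)
pos=22: emit SEMI ';'
pos=24: emit NUM '12' (now at pos=26)
DONE. 4 tokens: [ID, PLUS, SEMI, NUM]

Answer: 4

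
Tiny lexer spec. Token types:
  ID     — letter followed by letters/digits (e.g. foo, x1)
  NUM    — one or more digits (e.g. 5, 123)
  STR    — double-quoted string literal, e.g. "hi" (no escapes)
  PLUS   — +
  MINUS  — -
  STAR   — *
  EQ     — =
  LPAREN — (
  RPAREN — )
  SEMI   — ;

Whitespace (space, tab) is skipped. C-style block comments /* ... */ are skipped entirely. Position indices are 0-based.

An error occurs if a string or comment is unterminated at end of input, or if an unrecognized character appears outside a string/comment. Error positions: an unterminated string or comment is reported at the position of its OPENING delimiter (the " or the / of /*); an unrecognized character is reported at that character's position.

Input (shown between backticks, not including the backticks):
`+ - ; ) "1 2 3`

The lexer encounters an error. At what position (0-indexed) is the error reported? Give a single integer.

Answer: 8

Derivation:
pos=0: emit PLUS '+'
pos=2: emit MINUS '-'
pos=4: emit SEMI ';'
pos=6: emit RPAREN ')'
pos=8: enter STRING mode
pos=8: ERROR — unterminated string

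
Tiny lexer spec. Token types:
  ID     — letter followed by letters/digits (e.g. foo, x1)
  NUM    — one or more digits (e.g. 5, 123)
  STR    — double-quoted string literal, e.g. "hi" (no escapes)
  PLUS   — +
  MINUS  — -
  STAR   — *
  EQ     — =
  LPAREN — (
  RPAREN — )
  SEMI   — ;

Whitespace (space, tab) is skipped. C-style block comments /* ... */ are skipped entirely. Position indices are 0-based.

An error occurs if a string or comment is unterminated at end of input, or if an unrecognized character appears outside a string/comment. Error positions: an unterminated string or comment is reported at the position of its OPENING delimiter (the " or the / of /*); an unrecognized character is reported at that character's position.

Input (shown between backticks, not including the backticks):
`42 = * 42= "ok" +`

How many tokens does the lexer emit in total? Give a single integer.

pos=0: emit NUM '42' (now at pos=2)
pos=3: emit EQ '='
pos=5: emit STAR '*'
pos=7: emit NUM '42' (now at pos=9)
pos=9: emit EQ '='
pos=11: enter STRING mode
pos=11: emit STR "ok" (now at pos=15)
pos=16: emit PLUS '+'
DONE. 7 tokens: [NUM, EQ, STAR, NUM, EQ, STR, PLUS]

Answer: 7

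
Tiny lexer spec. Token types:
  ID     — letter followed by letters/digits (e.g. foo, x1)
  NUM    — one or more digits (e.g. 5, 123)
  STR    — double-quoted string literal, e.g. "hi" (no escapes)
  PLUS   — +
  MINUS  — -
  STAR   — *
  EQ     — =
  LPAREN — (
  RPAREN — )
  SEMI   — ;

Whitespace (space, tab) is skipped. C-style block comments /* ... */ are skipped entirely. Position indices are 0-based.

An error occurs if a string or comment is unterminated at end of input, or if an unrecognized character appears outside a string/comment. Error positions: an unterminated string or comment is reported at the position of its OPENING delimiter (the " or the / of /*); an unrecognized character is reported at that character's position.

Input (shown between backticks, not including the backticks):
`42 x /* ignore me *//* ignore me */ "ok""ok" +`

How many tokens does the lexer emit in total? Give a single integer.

pos=0: emit NUM '42' (now at pos=2)
pos=3: emit ID 'x' (now at pos=4)
pos=5: enter COMMENT mode (saw '/*')
exit COMMENT mode (now at pos=20)
pos=20: enter COMMENT mode (saw '/*')
exit COMMENT mode (now at pos=35)
pos=36: enter STRING mode
pos=36: emit STR "ok" (now at pos=40)
pos=40: enter STRING mode
pos=40: emit STR "ok" (now at pos=44)
pos=45: emit PLUS '+'
DONE. 5 tokens: [NUM, ID, STR, STR, PLUS]

Answer: 5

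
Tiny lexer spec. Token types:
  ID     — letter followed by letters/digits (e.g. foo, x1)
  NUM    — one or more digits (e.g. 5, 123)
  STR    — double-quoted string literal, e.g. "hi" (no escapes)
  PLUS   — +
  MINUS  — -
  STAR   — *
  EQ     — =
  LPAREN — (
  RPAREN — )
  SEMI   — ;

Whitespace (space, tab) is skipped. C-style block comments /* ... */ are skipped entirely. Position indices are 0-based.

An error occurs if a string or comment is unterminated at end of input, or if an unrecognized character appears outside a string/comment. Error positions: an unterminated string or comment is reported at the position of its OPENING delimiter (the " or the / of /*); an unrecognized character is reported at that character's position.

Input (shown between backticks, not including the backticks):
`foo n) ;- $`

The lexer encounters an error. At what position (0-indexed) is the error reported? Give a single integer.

pos=0: emit ID 'foo' (now at pos=3)
pos=4: emit ID 'n' (now at pos=5)
pos=5: emit RPAREN ')'
pos=7: emit SEMI ';'
pos=8: emit MINUS '-'
pos=10: ERROR — unrecognized char '$'

Answer: 10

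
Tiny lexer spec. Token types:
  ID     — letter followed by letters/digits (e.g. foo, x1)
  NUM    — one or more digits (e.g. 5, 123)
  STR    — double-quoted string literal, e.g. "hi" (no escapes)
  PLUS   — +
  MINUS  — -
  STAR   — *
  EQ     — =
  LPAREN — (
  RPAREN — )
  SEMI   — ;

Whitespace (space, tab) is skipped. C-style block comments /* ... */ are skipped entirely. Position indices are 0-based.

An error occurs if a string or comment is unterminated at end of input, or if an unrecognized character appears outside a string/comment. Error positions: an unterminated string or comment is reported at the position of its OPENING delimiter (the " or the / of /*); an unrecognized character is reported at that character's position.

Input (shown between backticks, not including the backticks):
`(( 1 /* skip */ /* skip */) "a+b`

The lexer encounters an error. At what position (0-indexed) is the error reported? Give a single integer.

Answer: 28

Derivation:
pos=0: emit LPAREN '('
pos=1: emit LPAREN '('
pos=3: emit NUM '1' (now at pos=4)
pos=5: enter COMMENT mode (saw '/*')
exit COMMENT mode (now at pos=15)
pos=16: enter COMMENT mode (saw '/*')
exit COMMENT mode (now at pos=26)
pos=26: emit RPAREN ')'
pos=28: enter STRING mode
pos=28: ERROR — unterminated string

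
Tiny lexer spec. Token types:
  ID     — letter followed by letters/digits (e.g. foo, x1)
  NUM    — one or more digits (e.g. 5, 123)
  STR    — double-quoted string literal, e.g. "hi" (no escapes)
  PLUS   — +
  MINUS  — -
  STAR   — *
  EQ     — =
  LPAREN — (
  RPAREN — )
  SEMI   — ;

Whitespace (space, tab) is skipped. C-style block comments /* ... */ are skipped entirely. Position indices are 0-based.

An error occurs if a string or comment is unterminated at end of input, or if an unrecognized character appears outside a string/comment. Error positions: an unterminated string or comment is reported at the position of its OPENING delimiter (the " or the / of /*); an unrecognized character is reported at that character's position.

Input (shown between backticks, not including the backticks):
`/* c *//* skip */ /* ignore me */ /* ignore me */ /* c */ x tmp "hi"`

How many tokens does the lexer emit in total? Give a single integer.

Answer: 3

Derivation:
pos=0: enter COMMENT mode (saw '/*')
exit COMMENT mode (now at pos=7)
pos=7: enter COMMENT mode (saw '/*')
exit COMMENT mode (now at pos=17)
pos=18: enter COMMENT mode (saw '/*')
exit COMMENT mode (now at pos=33)
pos=34: enter COMMENT mode (saw '/*')
exit COMMENT mode (now at pos=49)
pos=50: enter COMMENT mode (saw '/*')
exit COMMENT mode (now at pos=57)
pos=58: emit ID 'x' (now at pos=59)
pos=60: emit ID 'tmp' (now at pos=63)
pos=64: enter STRING mode
pos=64: emit STR "hi" (now at pos=68)
DONE. 3 tokens: [ID, ID, STR]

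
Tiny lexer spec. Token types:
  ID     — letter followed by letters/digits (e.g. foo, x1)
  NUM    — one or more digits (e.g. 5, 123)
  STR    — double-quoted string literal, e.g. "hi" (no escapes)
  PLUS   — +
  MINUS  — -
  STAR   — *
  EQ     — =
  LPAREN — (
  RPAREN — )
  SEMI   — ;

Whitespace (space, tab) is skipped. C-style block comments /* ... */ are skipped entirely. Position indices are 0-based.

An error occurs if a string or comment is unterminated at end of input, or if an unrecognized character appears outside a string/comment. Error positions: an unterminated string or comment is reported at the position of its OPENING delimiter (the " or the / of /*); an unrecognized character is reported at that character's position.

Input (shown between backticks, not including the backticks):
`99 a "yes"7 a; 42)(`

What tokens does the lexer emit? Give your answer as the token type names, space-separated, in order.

Answer: NUM ID STR NUM ID SEMI NUM RPAREN LPAREN

Derivation:
pos=0: emit NUM '99' (now at pos=2)
pos=3: emit ID 'a' (now at pos=4)
pos=5: enter STRING mode
pos=5: emit STR "yes" (now at pos=10)
pos=10: emit NUM '7' (now at pos=11)
pos=12: emit ID 'a' (now at pos=13)
pos=13: emit SEMI ';'
pos=15: emit NUM '42' (now at pos=17)
pos=17: emit RPAREN ')'
pos=18: emit LPAREN '('
DONE. 9 tokens: [NUM, ID, STR, NUM, ID, SEMI, NUM, RPAREN, LPAREN]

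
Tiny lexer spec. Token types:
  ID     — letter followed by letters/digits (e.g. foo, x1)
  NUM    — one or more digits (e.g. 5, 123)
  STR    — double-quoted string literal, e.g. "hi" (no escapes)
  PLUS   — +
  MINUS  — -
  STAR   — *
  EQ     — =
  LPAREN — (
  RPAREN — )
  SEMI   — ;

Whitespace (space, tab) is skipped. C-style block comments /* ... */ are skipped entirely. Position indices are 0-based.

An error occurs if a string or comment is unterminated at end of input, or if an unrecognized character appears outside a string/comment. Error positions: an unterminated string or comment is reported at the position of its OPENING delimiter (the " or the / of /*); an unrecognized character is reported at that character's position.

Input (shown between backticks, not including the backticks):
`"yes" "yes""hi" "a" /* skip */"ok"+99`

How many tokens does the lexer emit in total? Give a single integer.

pos=0: enter STRING mode
pos=0: emit STR "yes" (now at pos=5)
pos=6: enter STRING mode
pos=6: emit STR "yes" (now at pos=11)
pos=11: enter STRING mode
pos=11: emit STR "hi" (now at pos=15)
pos=16: enter STRING mode
pos=16: emit STR "a" (now at pos=19)
pos=20: enter COMMENT mode (saw '/*')
exit COMMENT mode (now at pos=30)
pos=30: enter STRING mode
pos=30: emit STR "ok" (now at pos=34)
pos=34: emit PLUS '+'
pos=35: emit NUM '99' (now at pos=37)
DONE. 7 tokens: [STR, STR, STR, STR, STR, PLUS, NUM]

Answer: 7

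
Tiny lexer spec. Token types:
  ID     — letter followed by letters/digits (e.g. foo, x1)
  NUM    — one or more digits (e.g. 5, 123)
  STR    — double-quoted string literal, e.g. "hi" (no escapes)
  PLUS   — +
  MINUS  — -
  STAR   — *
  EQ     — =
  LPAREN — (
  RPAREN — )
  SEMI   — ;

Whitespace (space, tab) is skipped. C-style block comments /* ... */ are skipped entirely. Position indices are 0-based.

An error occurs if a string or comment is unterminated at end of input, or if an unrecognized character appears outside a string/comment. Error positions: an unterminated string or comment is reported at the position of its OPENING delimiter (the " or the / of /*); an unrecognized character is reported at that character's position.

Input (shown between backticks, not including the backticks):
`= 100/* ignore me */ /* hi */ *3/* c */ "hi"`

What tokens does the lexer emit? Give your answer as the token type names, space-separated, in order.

pos=0: emit EQ '='
pos=2: emit NUM '100' (now at pos=5)
pos=5: enter COMMENT mode (saw '/*')
exit COMMENT mode (now at pos=20)
pos=21: enter COMMENT mode (saw '/*')
exit COMMENT mode (now at pos=29)
pos=30: emit STAR '*'
pos=31: emit NUM '3' (now at pos=32)
pos=32: enter COMMENT mode (saw '/*')
exit COMMENT mode (now at pos=39)
pos=40: enter STRING mode
pos=40: emit STR "hi" (now at pos=44)
DONE. 5 tokens: [EQ, NUM, STAR, NUM, STR]

Answer: EQ NUM STAR NUM STR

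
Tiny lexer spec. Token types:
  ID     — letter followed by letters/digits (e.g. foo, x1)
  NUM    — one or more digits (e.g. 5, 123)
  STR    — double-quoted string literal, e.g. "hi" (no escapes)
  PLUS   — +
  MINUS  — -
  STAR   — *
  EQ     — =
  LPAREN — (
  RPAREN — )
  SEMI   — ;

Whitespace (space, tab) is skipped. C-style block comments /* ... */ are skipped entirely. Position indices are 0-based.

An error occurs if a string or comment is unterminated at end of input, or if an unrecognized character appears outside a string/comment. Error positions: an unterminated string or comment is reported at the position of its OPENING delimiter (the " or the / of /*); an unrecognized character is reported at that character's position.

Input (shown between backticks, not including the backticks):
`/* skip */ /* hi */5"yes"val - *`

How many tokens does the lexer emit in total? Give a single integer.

Answer: 5

Derivation:
pos=0: enter COMMENT mode (saw '/*')
exit COMMENT mode (now at pos=10)
pos=11: enter COMMENT mode (saw '/*')
exit COMMENT mode (now at pos=19)
pos=19: emit NUM '5' (now at pos=20)
pos=20: enter STRING mode
pos=20: emit STR "yes" (now at pos=25)
pos=25: emit ID 'val' (now at pos=28)
pos=29: emit MINUS '-'
pos=31: emit STAR '*'
DONE. 5 tokens: [NUM, STR, ID, MINUS, STAR]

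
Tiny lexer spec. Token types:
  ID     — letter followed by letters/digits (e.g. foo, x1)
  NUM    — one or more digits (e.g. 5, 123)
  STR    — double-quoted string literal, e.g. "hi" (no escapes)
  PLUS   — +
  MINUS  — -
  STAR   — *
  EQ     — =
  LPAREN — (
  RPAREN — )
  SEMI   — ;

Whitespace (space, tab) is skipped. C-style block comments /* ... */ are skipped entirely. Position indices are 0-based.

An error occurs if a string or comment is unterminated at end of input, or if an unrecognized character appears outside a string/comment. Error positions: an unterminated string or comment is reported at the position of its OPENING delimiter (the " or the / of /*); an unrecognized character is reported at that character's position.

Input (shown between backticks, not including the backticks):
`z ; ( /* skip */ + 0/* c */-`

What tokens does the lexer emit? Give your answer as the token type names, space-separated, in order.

pos=0: emit ID 'z' (now at pos=1)
pos=2: emit SEMI ';'
pos=4: emit LPAREN '('
pos=6: enter COMMENT mode (saw '/*')
exit COMMENT mode (now at pos=16)
pos=17: emit PLUS '+'
pos=19: emit NUM '0' (now at pos=20)
pos=20: enter COMMENT mode (saw '/*')
exit COMMENT mode (now at pos=27)
pos=27: emit MINUS '-'
DONE. 6 tokens: [ID, SEMI, LPAREN, PLUS, NUM, MINUS]

Answer: ID SEMI LPAREN PLUS NUM MINUS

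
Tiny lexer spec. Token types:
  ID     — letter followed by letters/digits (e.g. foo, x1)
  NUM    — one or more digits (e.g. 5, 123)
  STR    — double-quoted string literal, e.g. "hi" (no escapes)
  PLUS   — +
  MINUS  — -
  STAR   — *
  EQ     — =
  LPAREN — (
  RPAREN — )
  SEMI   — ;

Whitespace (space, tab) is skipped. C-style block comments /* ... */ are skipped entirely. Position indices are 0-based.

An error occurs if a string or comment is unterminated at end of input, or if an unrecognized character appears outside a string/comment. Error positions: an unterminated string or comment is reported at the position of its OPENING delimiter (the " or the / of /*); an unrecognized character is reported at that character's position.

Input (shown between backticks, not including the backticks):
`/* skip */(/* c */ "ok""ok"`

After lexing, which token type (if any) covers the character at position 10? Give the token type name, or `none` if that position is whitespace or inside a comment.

Answer: LPAREN

Derivation:
pos=0: enter COMMENT mode (saw '/*')
exit COMMENT mode (now at pos=10)
pos=10: emit LPAREN '('
pos=11: enter COMMENT mode (saw '/*')
exit COMMENT mode (now at pos=18)
pos=19: enter STRING mode
pos=19: emit STR "ok" (now at pos=23)
pos=23: enter STRING mode
pos=23: emit STR "ok" (now at pos=27)
DONE. 3 tokens: [LPAREN, STR, STR]
Position 10: char is '(' -> LPAREN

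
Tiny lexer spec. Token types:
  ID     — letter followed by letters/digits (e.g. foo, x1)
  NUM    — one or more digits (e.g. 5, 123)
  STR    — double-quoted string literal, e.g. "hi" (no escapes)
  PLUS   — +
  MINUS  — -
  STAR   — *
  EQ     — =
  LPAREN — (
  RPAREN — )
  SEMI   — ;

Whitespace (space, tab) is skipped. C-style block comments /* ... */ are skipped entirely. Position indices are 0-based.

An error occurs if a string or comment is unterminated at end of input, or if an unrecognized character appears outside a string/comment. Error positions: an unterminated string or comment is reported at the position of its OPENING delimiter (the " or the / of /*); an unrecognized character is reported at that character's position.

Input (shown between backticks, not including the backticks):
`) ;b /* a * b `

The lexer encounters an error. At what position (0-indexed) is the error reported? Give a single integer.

pos=0: emit RPAREN ')'
pos=2: emit SEMI ';'
pos=3: emit ID 'b' (now at pos=4)
pos=5: enter COMMENT mode (saw '/*')
pos=5: ERROR — unterminated comment (reached EOF)

Answer: 5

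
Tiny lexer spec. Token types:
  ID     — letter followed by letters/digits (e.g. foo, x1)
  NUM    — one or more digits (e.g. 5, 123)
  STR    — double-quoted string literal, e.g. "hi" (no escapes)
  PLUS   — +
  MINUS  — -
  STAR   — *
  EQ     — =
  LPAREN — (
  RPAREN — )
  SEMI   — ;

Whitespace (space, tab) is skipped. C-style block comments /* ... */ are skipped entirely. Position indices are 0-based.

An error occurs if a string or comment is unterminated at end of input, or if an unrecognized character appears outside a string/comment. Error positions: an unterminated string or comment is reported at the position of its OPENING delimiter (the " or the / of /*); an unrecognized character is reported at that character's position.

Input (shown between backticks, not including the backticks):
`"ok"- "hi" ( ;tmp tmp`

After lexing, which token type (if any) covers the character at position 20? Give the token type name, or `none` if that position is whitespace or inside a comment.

pos=0: enter STRING mode
pos=0: emit STR "ok" (now at pos=4)
pos=4: emit MINUS '-'
pos=6: enter STRING mode
pos=6: emit STR "hi" (now at pos=10)
pos=11: emit LPAREN '('
pos=13: emit SEMI ';'
pos=14: emit ID 'tmp' (now at pos=17)
pos=18: emit ID 'tmp' (now at pos=21)
DONE. 7 tokens: [STR, MINUS, STR, LPAREN, SEMI, ID, ID]
Position 20: char is 'p' -> ID

Answer: ID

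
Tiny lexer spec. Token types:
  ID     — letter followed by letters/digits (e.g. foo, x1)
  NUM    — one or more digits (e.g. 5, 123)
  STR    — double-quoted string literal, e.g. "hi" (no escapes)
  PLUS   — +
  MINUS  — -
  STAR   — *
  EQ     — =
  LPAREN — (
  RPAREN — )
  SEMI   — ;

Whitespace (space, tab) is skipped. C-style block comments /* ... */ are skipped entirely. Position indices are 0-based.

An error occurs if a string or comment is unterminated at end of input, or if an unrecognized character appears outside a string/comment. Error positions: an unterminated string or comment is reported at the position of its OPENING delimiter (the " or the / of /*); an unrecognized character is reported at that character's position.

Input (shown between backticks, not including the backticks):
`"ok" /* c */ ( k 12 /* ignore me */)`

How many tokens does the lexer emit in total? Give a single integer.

pos=0: enter STRING mode
pos=0: emit STR "ok" (now at pos=4)
pos=5: enter COMMENT mode (saw '/*')
exit COMMENT mode (now at pos=12)
pos=13: emit LPAREN '('
pos=15: emit ID 'k' (now at pos=16)
pos=17: emit NUM '12' (now at pos=19)
pos=20: enter COMMENT mode (saw '/*')
exit COMMENT mode (now at pos=35)
pos=35: emit RPAREN ')'
DONE. 5 tokens: [STR, LPAREN, ID, NUM, RPAREN]

Answer: 5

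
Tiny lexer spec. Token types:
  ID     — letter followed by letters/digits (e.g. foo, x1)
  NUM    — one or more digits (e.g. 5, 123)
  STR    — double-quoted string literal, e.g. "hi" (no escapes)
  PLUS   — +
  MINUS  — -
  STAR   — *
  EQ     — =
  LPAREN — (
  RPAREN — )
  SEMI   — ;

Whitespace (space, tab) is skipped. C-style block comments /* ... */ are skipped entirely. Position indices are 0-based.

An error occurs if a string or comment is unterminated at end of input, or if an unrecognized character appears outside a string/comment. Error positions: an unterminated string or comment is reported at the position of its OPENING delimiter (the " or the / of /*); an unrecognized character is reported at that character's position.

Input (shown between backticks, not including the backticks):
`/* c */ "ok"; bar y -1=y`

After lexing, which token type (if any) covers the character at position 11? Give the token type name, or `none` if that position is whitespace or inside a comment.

pos=0: enter COMMENT mode (saw '/*')
exit COMMENT mode (now at pos=7)
pos=8: enter STRING mode
pos=8: emit STR "ok" (now at pos=12)
pos=12: emit SEMI ';'
pos=14: emit ID 'bar' (now at pos=17)
pos=18: emit ID 'y' (now at pos=19)
pos=20: emit MINUS '-'
pos=21: emit NUM '1' (now at pos=22)
pos=22: emit EQ '='
pos=23: emit ID 'y' (now at pos=24)
DONE. 8 tokens: [STR, SEMI, ID, ID, MINUS, NUM, EQ, ID]
Position 11: char is '"' -> STR

Answer: STR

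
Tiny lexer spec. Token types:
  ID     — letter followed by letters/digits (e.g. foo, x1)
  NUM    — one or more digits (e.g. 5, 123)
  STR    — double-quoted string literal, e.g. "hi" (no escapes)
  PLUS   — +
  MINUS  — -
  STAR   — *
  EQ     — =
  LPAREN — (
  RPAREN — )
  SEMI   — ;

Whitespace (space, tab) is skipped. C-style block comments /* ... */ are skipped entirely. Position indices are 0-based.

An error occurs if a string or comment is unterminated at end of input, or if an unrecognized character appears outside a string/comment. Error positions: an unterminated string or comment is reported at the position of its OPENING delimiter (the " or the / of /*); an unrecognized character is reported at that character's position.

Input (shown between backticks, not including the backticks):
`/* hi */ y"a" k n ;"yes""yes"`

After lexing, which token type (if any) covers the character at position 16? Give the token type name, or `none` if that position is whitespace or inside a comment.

Answer: ID

Derivation:
pos=0: enter COMMENT mode (saw '/*')
exit COMMENT mode (now at pos=8)
pos=9: emit ID 'y' (now at pos=10)
pos=10: enter STRING mode
pos=10: emit STR "a" (now at pos=13)
pos=14: emit ID 'k' (now at pos=15)
pos=16: emit ID 'n' (now at pos=17)
pos=18: emit SEMI ';'
pos=19: enter STRING mode
pos=19: emit STR "yes" (now at pos=24)
pos=24: enter STRING mode
pos=24: emit STR "yes" (now at pos=29)
DONE. 7 tokens: [ID, STR, ID, ID, SEMI, STR, STR]
Position 16: char is 'n' -> ID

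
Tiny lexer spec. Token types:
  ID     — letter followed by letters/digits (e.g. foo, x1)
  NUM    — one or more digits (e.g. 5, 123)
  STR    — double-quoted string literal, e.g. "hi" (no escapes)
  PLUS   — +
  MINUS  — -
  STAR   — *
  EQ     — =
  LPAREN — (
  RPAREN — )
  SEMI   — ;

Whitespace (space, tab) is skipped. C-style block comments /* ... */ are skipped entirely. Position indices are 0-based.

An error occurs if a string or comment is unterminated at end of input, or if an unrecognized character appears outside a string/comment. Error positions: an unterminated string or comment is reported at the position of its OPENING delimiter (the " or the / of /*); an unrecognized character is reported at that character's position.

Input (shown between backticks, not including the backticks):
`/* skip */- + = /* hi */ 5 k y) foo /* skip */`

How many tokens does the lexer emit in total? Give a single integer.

Answer: 8

Derivation:
pos=0: enter COMMENT mode (saw '/*')
exit COMMENT mode (now at pos=10)
pos=10: emit MINUS '-'
pos=12: emit PLUS '+'
pos=14: emit EQ '='
pos=16: enter COMMENT mode (saw '/*')
exit COMMENT mode (now at pos=24)
pos=25: emit NUM '5' (now at pos=26)
pos=27: emit ID 'k' (now at pos=28)
pos=29: emit ID 'y' (now at pos=30)
pos=30: emit RPAREN ')'
pos=32: emit ID 'foo' (now at pos=35)
pos=36: enter COMMENT mode (saw '/*')
exit COMMENT mode (now at pos=46)
DONE. 8 tokens: [MINUS, PLUS, EQ, NUM, ID, ID, RPAREN, ID]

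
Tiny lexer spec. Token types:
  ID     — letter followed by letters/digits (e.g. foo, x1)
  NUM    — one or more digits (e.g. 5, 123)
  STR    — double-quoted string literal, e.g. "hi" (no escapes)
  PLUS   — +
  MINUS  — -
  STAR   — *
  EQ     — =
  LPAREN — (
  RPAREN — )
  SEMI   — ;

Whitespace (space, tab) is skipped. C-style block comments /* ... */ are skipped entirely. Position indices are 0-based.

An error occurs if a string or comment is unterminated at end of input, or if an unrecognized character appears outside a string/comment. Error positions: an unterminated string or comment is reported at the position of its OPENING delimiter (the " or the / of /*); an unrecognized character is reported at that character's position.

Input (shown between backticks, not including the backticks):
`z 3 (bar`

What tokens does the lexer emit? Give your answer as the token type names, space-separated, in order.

Answer: ID NUM LPAREN ID

Derivation:
pos=0: emit ID 'z' (now at pos=1)
pos=2: emit NUM '3' (now at pos=3)
pos=4: emit LPAREN '('
pos=5: emit ID 'bar' (now at pos=8)
DONE. 4 tokens: [ID, NUM, LPAREN, ID]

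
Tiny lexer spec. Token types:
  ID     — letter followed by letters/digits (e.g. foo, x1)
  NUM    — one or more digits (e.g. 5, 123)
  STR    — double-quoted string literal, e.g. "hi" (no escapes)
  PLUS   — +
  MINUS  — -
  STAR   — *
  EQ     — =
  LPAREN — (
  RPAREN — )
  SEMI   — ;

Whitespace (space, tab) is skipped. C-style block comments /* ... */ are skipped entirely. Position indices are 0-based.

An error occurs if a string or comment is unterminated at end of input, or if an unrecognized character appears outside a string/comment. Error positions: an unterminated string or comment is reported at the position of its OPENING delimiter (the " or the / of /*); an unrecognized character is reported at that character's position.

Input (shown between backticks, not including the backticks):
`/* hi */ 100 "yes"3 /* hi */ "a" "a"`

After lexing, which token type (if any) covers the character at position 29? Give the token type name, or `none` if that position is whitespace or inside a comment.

Answer: STR

Derivation:
pos=0: enter COMMENT mode (saw '/*')
exit COMMENT mode (now at pos=8)
pos=9: emit NUM '100' (now at pos=12)
pos=13: enter STRING mode
pos=13: emit STR "yes" (now at pos=18)
pos=18: emit NUM '3' (now at pos=19)
pos=20: enter COMMENT mode (saw '/*')
exit COMMENT mode (now at pos=28)
pos=29: enter STRING mode
pos=29: emit STR "a" (now at pos=32)
pos=33: enter STRING mode
pos=33: emit STR "a" (now at pos=36)
DONE. 5 tokens: [NUM, STR, NUM, STR, STR]
Position 29: char is '"' -> STR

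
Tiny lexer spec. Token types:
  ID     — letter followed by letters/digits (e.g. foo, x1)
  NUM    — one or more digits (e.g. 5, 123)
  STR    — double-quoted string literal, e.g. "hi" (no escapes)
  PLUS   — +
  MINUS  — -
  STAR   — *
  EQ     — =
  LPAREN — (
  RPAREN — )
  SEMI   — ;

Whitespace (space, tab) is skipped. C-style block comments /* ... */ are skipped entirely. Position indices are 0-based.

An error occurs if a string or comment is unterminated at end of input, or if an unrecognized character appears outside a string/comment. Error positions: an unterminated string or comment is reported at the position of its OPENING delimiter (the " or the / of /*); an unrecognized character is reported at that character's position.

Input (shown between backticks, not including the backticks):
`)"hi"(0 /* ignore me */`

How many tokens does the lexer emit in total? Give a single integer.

Answer: 4

Derivation:
pos=0: emit RPAREN ')'
pos=1: enter STRING mode
pos=1: emit STR "hi" (now at pos=5)
pos=5: emit LPAREN '('
pos=6: emit NUM '0' (now at pos=7)
pos=8: enter COMMENT mode (saw '/*')
exit COMMENT mode (now at pos=23)
DONE. 4 tokens: [RPAREN, STR, LPAREN, NUM]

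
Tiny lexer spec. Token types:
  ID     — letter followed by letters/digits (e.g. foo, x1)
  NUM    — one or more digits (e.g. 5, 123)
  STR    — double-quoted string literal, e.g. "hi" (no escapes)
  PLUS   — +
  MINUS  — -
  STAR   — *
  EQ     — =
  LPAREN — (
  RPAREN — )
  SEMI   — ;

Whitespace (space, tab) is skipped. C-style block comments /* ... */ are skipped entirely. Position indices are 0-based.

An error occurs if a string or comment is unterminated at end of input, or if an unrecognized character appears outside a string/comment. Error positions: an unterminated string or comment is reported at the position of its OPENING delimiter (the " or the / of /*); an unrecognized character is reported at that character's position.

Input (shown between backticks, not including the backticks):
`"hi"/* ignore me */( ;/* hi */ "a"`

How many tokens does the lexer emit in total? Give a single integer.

Answer: 4

Derivation:
pos=0: enter STRING mode
pos=0: emit STR "hi" (now at pos=4)
pos=4: enter COMMENT mode (saw '/*')
exit COMMENT mode (now at pos=19)
pos=19: emit LPAREN '('
pos=21: emit SEMI ';'
pos=22: enter COMMENT mode (saw '/*')
exit COMMENT mode (now at pos=30)
pos=31: enter STRING mode
pos=31: emit STR "a" (now at pos=34)
DONE. 4 tokens: [STR, LPAREN, SEMI, STR]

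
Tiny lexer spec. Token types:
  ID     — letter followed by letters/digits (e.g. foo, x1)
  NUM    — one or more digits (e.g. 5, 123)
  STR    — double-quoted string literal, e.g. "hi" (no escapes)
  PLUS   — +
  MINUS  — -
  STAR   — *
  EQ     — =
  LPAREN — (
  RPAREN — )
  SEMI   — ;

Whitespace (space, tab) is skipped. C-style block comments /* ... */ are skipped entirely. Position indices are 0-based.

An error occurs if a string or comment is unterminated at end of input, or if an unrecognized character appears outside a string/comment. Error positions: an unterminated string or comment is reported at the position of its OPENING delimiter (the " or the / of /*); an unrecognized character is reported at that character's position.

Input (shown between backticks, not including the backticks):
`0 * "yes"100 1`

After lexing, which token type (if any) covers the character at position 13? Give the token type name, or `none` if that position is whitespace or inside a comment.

Answer: NUM

Derivation:
pos=0: emit NUM '0' (now at pos=1)
pos=2: emit STAR '*'
pos=4: enter STRING mode
pos=4: emit STR "yes" (now at pos=9)
pos=9: emit NUM '100' (now at pos=12)
pos=13: emit NUM '1' (now at pos=14)
DONE. 5 tokens: [NUM, STAR, STR, NUM, NUM]
Position 13: char is '1' -> NUM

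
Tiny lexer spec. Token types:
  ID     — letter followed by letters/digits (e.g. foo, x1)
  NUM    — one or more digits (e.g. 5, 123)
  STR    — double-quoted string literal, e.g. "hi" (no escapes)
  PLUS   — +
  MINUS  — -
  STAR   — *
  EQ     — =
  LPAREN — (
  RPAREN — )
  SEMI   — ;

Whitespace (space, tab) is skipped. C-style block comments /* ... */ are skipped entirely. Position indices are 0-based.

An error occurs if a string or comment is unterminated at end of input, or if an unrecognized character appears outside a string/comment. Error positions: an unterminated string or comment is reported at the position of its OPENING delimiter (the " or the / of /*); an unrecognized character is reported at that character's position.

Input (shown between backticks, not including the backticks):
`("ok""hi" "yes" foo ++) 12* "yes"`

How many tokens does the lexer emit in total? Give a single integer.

pos=0: emit LPAREN '('
pos=1: enter STRING mode
pos=1: emit STR "ok" (now at pos=5)
pos=5: enter STRING mode
pos=5: emit STR "hi" (now at pos=9)
pos=10: enter STRING mode
pos=10: emit STR "yes" (now at pos=15)
pos=16: emit ID 'foo' (now at pos=19)
pos=20: emit PLUS '+'
pos=21: emit PLUS '+'
pos=22: emit RPAREN ')'
pos=24: emit NUM '12' (now at pos=26)
pos=26: emit STAR '*'
pos=28: enter STRING mode
pos=28: emit STR "yes" (now at pos=33)
DONE. 11 tokens: [LPAREN, STR, STR, STR, ID, PLUS, PLUS, RPAREN, NUM, STAR, STR]

Answer: 11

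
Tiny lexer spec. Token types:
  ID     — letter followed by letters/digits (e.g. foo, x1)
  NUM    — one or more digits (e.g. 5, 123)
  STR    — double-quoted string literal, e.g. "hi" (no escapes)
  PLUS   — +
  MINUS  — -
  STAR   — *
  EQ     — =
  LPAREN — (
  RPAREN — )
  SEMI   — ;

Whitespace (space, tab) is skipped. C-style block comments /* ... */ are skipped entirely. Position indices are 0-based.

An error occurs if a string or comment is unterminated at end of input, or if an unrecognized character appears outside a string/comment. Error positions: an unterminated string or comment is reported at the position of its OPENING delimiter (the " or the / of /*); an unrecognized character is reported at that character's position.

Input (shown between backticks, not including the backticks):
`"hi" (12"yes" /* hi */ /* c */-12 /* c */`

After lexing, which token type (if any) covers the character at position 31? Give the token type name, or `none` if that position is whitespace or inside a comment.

Answer: NUM

Derivation:
pos=0: enter STRING mode
pos=0: emit STR "hi" (now at pos=4)
pos=5: emit LPAREN '('
pos=6: emit NUM '12' (now at pos=8)
pos=8: enter STRING mode
pos=8: emit STR "yes" (now at pos=13)
pos=14: enter COMMENT mode (saw '/*')
exit COMMENT mode (now at pos=22)
pos=23: enter COMMENT mode (saw '/*')
exit COMMENT mode (now at pos=30)
pos=30: emit MINUS '-'
pos=31: emit NUM '12' (now at pos=33)
pos=34: enter COMMENT mode (saw '/*')
exit COMMENT mode (now at pos=41)
DONE. 6 tokens: [STR, LPAREN, NUM, STR, MINUS, NUM]
Position 31: char is '1' -> NUM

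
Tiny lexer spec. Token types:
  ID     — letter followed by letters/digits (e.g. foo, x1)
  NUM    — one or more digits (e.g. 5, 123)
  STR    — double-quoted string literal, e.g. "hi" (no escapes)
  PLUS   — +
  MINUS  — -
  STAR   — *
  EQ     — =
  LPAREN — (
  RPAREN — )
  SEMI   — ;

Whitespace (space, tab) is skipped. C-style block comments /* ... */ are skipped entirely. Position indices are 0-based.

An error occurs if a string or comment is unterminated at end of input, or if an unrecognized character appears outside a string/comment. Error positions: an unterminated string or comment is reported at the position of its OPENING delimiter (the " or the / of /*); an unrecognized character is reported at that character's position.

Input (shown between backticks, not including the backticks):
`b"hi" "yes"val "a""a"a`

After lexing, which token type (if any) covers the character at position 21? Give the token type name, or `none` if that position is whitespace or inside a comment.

pos=0: emit ID 'b' (now at pos=1)
pos=1: enter STRING mode
pos=1: emit STR "hi" (now at pos=5)
pos=6: enter STRING mode
pos=6: emit STR "yes" (now at pos=11)
pos=11: emit ID 'val' (now at pos=14)
pos=15: enter STRING mode
pos=15: emit STR "a" (now at pos=18)
pos=18: enter STRING mode
pos=18: emit STR "a" (now at pos=21)
pos=21: emit ID 'a' (now at pos=22)
DONE. 7 tokens: [ID, STR, STR, ID, STR, STR, ID]
Position 21: char is 'a' -> ID

Answer: ID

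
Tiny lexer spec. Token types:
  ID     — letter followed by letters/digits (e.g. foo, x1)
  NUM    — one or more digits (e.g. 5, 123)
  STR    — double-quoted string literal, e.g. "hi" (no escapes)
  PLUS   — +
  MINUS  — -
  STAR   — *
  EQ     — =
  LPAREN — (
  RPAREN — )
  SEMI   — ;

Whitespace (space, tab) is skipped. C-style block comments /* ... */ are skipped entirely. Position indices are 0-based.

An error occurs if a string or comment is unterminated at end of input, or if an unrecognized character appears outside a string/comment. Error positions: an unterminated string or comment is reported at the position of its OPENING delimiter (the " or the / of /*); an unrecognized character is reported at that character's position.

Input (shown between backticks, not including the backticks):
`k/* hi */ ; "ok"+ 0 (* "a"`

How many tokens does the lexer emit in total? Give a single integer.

Answer: 8

Derivation:
pos=0: emit ID 'k' (now at pos=1)
pos=1: enter COMMENT mode (saw '/*')
exit COMMENT mode (now at pos=9)
pos=10: emit SEMI ';'
pos=12: enter STRING mode
pos=12: emit STR "ok" (now at pos=16)
pos=16: emit PLUS '+'
pos=18: emit NUM '0' (now at pos=19)
pos=20: emit LPAREN '('
pos=21: emit STAR '*'
pos=23: enter STRING mode
pos=23: emit STR "a" (now at pos=26)
DONE. 8 tokens: [ID, SEMI, STR, PLUS, NUM, LPAREN, STAR, STR]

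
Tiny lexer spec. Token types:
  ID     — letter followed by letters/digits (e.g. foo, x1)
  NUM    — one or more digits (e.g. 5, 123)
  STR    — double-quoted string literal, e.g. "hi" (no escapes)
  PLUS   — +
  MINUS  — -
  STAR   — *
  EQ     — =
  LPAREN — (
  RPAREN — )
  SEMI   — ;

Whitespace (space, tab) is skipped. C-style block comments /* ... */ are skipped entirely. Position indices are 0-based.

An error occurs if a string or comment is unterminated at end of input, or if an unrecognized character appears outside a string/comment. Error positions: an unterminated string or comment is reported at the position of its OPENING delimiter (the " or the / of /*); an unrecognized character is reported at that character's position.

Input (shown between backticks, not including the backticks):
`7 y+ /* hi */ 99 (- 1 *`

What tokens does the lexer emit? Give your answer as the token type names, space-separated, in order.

Answer: NUM ID PLUS NUM LPAREN MINUS NUM STAR

Derivation:
pos=0: emit NUM '7' (now at pos=1)
pos=2: emit ID 'y' (now at pos=3)
pos=3: emit PLUS '+'
pos=5: enter COMMENT mode (saw '/*')
exit COMMENT mode (now at pos=13)
pos=14: emit NUM '99' (now at pos=16)
pos=17: emit LPAREN '('
pos=18: emit MINUS '-'
pos=20: emit NUM '1' (now at pos=21)
pos=22: emit STAR '*'
DONE. 8 tokens: [NUM, ID, PLUS, NUM, LPAREN, MINUS, NUM, STAR]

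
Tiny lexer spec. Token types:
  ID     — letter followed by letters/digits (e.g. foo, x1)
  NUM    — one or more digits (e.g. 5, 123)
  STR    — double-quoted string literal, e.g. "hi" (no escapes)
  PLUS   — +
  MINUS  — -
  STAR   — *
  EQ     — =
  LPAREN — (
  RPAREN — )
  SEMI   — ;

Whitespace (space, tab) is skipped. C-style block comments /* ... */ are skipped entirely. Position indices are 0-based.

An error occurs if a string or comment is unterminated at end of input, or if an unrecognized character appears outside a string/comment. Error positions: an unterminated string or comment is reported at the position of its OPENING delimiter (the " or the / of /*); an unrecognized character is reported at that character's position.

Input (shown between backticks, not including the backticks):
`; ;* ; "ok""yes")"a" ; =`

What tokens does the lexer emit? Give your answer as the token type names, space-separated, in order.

pos=0: emit SEMI ';'
pos=2: emit SEMI ';'
pos=3: emit STAR '*'
pos=5: emit SEMI ';'
pos=7: enter STRING mode
pos=7: emit STR "ok" (now at pos=11)
pos=11: enter STRING mode
pos=11: emit STR "yes" (now at pos=16)
pos=16: emit RPAREN ')'
pos=17: enter STRING mode
pos=17: emit STR "a" (now at pos=20)
pos=21: emit SEMI ';'
pos=23: emit EQ '='
DONE. 10 tokens: [SEMI, SEMI, STAR, SEMI, STR, STR, RPAREN, STR, SEMI, EQ]

Answer: SEMI SEMI STAR SEMI STR STR RPAREN STR SEMI EQ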